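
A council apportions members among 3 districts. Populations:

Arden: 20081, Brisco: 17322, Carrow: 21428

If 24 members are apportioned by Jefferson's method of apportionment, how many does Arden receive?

Standard divisor 58831/24 ≈ 2451.292; standard quotas: Arden 8.192, Brisco 7.066, Carrow 8.742.
Rounding down gives 8, 7, 8 = 23 seats, so the divisor must be adjusted.
With modified divisor 2300: modified quotas Arden 8.731, Brisco 7.531, Carrow 9.317.
Rounding down: Arden 8, Brisco 7, Carrow 9 (total 24).
Arden receives 8.

8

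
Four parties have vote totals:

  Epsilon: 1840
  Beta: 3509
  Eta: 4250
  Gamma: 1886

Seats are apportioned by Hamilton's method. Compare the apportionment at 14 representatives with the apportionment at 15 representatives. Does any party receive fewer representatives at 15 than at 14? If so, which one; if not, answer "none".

Gamma

At 14 seats: Epsilon 2, Beta 4, Eta 5, Gamma 3.
At 15 seats: Epsilon 2, Beta 5, Eta 6, Gamma 2.
Gamma drops from 3 to 2.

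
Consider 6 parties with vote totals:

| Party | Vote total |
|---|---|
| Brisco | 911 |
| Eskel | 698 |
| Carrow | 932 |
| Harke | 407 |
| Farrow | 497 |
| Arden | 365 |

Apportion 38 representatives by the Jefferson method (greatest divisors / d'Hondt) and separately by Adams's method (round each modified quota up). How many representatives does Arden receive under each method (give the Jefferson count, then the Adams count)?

3 and 4

Jefferson: Brisco 9, Eskel 7, Carrow 10, Harke 4, Farrow 5, Arden 3.
Adams: Brisco 9, Eskel 7, Carrow 9, Harke 4, Farrow 5, Arden 4.
Arden gets 3 under Jefferson and 4 under Adams.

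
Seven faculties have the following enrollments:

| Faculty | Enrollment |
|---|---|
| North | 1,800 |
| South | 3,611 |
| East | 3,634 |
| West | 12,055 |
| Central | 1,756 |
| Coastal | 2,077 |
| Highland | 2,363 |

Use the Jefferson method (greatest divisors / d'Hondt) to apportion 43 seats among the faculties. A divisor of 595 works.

With modified divisor 595: modified quotas North 3.025, South 6.069, East 6.108, West 20.261, Central 2.951, Coastal 3.491, Highland 3.971.
Rounding down: North 3, South 6, East 6, West 20, Central 2, Coastal 3, Highland 3 (total 43).

North=3, South=6, East=6, West=20, Central=2, Coastal=3, Highland=3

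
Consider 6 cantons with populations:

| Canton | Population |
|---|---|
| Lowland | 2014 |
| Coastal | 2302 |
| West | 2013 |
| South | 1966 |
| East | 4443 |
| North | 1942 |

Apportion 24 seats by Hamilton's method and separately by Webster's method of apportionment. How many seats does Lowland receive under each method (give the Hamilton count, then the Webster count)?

Hamilton: Lowland 4, Coastal 4, West 3, South 3, East 7, North 3.
Webster: Lowland 3, Coastal 4, West 3, South 3, East 8, North 3.
Lowland gets 4 under Hamilton and 3 under Webster.

4 and 3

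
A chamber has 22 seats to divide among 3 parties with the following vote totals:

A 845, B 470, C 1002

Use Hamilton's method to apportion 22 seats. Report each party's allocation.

A 8; B 4; C 10

Standard divisor: 2317 ÷ 22 ≈ 105.318.
Standard quotas: A 8.023, B 4.463, C 9.514.
Lower quotas: A 8, B 4, C 9 (sum 21, leaving 1 seat).
Remainders in descending order: C 0.514, B 0.463, A 0.023.
The surplus seat goes to C.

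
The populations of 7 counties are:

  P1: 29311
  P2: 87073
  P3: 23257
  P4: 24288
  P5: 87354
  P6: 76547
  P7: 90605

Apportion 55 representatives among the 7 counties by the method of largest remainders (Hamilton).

P1 4, P2 11, P3 3, P4 3, P5 12, P6 10, P7 12

Total 418435; standard divisor 418435/55 ≈ 7607.909.
Standard quotas: P1 3.8527, P2 11.4451, P3 3.0570, P4 3.1925, P5 11.4820, P6 10.0615, P7 11.9093.
Lower quotas: P1 3, P2 11, P3 3, P4 3, P5 11, P6 10, P7 11 (sum 52, leaving 3 seats).
Remainders in descending order: P7 0.9093, P1 0.8527, P5 0.4820, P2 0.4451, P4 0.1925, P6 0.0615, P3 0.0570.
The surplus seats go to P7, P1, P5.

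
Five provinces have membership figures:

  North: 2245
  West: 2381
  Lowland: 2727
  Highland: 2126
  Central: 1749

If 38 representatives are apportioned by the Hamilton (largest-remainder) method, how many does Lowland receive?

9

Standard divisor: 11228 ÷ 38 ≈ 295.474.
Standard quotas: North 7.598, West 8.058, Lowland 9.229, Highland 7.195, Central 5.919.
Lower quotas: North 7, West 8, Lowland 9, Highland 7, Central 5 (sum 36, leaving 2 seats).
Remainders in descending order: Central 0.919, North 0.598, Lowland 0.229, Highland 0.195, West 0.058.
Largest remainders: Central, North receive the extra seats.
Lowland receives 9.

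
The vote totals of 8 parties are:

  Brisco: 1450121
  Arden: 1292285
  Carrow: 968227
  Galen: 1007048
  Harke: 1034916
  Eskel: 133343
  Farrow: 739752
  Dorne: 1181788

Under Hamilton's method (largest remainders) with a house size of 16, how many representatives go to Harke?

2

Standard divisor: 7807480 ÷ 16 ≈ 487967.5.
Standard quotas: Brisco 2.9718, Arden 2.6483, Carrow 1.9842, Galen 2.0638, Harke 2.1209, Eskel 0.2733, Farrow 1.5160, Dorne 2.4219.
Lower quotas: Brisco 2, Arden 2, Carrow 1, Galen 2, Harke 2, Eskel 0, Farrow 1, Dorne 2 (sum 12, leaving 4 seats).
Remainders in descending order: Carrow 0.9842, Brisco 0.9718, Arden 0.6483, Farrow 0.5160, Dorne 0.4219, Eskel 0.2733, Harke 0.1209, Galen 0.0638.
Largest remainders: Carrow, Brisco, Arden, Farrow receive the extra seats.
Harke receives 2.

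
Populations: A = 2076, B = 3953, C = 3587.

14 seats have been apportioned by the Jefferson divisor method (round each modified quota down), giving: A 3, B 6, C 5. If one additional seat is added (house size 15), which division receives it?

C

Priority for the next seat is population ÷ (current seats + 1).
Priorities: A 519.000, B 564.714, C 597.833.
Highest priority: C.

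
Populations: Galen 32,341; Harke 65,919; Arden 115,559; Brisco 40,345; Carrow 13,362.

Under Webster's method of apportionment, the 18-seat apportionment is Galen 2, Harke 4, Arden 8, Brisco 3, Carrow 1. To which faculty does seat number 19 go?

Harke

Priority for the next seat is population ÷ (current seats + 0.5).
Priorities: Galen 12936.400, Harke 14648.667, Arden 13595.176, Brisco 11527.143, Carrow 8908.000.
Highest priority: Harke.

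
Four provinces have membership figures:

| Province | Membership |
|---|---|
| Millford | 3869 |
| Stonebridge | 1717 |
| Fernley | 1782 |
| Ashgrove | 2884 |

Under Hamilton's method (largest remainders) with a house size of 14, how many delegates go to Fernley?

3

Standard divisor: 10252 ÷ 14 ≈ 732.286.
Standard quotas: Millford 5.283, Stonebridge 2.345, Fernley 2.433, Ashgrove 3.938.
Lower quotas: Millford 5, Stonebridge 2, Fernley 2, Ashgrove 3 (sum 12, leaving 2 seats).
Remainders in descending order: Ashgrove 0.938, Fernley 0.433, Stonebridge 0.345, Millford 0.283.
Largest remainders: Ashgrove, Fernley receive the extra seats.
Fernley receives 3.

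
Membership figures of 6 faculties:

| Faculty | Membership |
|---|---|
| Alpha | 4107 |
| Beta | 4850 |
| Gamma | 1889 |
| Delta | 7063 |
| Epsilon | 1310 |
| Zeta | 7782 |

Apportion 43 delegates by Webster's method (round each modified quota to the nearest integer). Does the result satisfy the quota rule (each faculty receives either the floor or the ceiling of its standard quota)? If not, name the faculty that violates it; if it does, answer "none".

none

Standard quotas: Alpha 6.541, Beta 7.724, Gamma 3.008, Delta 11.248, Epsilon 2.086, Zeta 12.393.
Webster allocation: Alpha 7, Beta 8, Gamma 3, Delta 11, Epsilon 2, Zeta 12.
Every allocation lies between the lower and upper quota.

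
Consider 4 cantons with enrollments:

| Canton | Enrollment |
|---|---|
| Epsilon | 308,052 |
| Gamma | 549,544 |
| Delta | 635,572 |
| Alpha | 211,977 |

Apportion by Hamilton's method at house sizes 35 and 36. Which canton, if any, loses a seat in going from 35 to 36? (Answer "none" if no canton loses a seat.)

At 35 seats: Epsilon 6, Gamma 11, Delta 13, Alpha 5.
At 36 seats: Epsilon 7, Gamma 12, Delta 13, Alpha 4.
Alpha drops from 5 to 4.

Alpha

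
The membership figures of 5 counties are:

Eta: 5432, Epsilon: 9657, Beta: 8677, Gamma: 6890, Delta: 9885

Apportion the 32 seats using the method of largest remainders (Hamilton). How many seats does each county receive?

Eta 4; Epsilon 8; Beta 7; Gamma 5; Delta 8

Total 40541; standard divisor 40541/32 ≈ 1266.906.
Standard quotas: Eta 4.2876, Epsilon 7.6225, Beta 6.8490, Gamma 5.4384, Delta 7.8025.
Lower quotas: Eta 4, Epsilon 7, Beta 6, Gamma 5, Delta 7 (sum 29, leaving 3 seats).
Remainders in descending order: Beta 0.8490, Delta 0.8025, Epsilon 0.6225, Gamma 0.4384, Eta 0.2876.
The surplus seats go to Beta, Delta, Epsilon.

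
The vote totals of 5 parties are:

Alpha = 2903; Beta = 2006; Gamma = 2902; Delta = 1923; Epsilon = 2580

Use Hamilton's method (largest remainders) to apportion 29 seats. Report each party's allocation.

Alpha 7, Beta 5, Gamma 7, Delta 4, Epsilon 6

The standard divisor is 12314/29 ≈ 424.621.
Standard quotas: Alpha 6.837, Beta 4.724, Gamma 6.834, Delta 4.529, Epsilon 6.076.
Lower quotas: Alpha 6, Beta 4, Gamma 6, Delta 4, Epsilon 6 (sum 26, leaving 3 seats).
Remainders in descending order: Alpha 0.837, Gamma 0.834, Beta 0.724, Delta 0.529, Epsilon 0.076.
Largest remainders: Alpha, Gamma, Beta receive the extra seats.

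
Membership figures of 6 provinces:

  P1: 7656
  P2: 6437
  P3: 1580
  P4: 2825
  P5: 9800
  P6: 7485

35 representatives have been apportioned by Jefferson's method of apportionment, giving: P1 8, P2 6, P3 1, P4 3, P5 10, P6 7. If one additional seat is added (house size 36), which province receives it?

P6

Priority for the next seat is population ÷ (current seats + 1).
Priorities: P1 850.667, P2 919.571, P3 790.000, P4 706.250, P5 890.909, P6 935.625.
Highest priority: P6.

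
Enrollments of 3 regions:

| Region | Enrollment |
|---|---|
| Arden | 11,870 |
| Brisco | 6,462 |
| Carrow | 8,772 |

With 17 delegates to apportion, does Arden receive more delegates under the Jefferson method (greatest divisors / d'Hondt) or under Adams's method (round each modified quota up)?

Jefferson

Jefferson: Arden 8, Brisco 4, Carrow 5.
Adams: Arden 7, Brisco 4, Carrow 6.
Arden gets 8 under Jefferson and 7 under Adams.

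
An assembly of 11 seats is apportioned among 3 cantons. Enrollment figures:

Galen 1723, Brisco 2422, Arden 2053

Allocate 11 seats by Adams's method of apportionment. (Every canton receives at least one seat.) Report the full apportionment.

Galen: 3, Brisco: 4, Arden: 4

Standard divisor 6198/11 ≈ 563.455; standard quotas: Galen 3.058, Brisco 4.298, Arden 3.644.
Rounding up gives 4, 5, 4 = 13 seats, so the divisor must be adjusted.
With modified divisor 640: modified quotas Galen 2.692, Brisco 3.784, Arden 3.208.
Rounding up: Galen 3, Brisco 4, Arden 4 (total 11).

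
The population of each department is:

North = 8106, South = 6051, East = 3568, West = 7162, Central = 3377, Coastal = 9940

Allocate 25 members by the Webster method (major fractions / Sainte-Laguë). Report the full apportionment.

Standard divisor 38204/25 ≈ 1528.16; standard quotas: North 5.304, South 3.960, East 2.335, West 4.687, Central 2.210, Coastal 6.505.
Rounding to the nearest integer gives North 5, South 4, East 2, West 5, Central 2, Coastal 7 — total 25, matching the house size, so no adjustment is needed.

North 5, South 4, East 2, West 5, Central 2, Coastal 7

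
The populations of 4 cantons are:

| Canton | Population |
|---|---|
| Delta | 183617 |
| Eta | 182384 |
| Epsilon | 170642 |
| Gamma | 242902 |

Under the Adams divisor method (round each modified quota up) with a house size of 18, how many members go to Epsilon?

Standard divisor 779545/18 ≈ 43308.056; standard quotas: Delta 4.240, Eta 4.211, Epsilon 3.940, Gamma 5.609.
Rounding up gives 5, 5, 4, 6 = 20 seats, so the divisor must be adjusted.
With modified divisor 47200: modified quotas Delta 3.890, Eta 3.864, Epsilon 3.615, Gamma 5.146.
Rounding up: Delta 4, Eta 4, Epsilon 4, Gamma 6 (total 18).
Epsilon receives 4.

4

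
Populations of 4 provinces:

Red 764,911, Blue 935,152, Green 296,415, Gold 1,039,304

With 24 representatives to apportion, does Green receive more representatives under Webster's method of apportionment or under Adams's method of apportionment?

Adams

Webster: Red 6, Blue 8, Green 2, Gold 8.
Adams: Red 6, Blue 7, Green 3, Gold 8.
Green gets 2 under Webster and 3 under Adams.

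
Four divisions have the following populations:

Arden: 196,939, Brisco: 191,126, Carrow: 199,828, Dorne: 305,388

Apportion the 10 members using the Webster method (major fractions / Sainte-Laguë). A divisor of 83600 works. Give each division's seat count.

With modified divisor 83600: modified quotas Arden 2.356, Brisco 2.286, Carrow 2.390, Dorne 3.653.
Rounding to the nearest integer: Arden 2, Brisco 2, Carrow 2, Dorne 4 (total 10).

Arden 2; Brisco 2; Carrow 2; Dorne 4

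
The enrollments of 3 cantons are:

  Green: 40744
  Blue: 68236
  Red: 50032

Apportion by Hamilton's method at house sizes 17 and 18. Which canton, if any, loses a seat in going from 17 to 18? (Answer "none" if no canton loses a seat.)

Green

At 17 seats: Green 5, Blue 7, Red 5.
At 18 seats: Green 4, Blue 8, Red 6.
Green drops from 5 to 4.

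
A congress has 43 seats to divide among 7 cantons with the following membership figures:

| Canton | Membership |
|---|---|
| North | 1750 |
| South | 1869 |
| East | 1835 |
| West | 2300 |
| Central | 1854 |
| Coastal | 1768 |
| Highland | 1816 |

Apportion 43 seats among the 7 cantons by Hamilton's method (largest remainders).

North: 6, South: 6, East: 6, West: 7, Central: 6, Coastal: 6, Highland: 6

Standard divisor: 13192 ÷ 43 ≈ 306.791.
Standard quotas: North 5.704, South 6.092, East 5.981, West 7.497, Central 6.043, Coastal 5.763, Highland 5.919.
Lower quotas: North 5, South 6, East 5, West 7, Central 6, Coastal 5, Highland 5 (sum 39, leaving 4 seats).
Remainders in descending order: East 0.981, Highland 0.919, Coastal 0.763, North 0.704, West 0.497, South 0.092, Central 0.043.
The surplus seats go to East, Highland, Coastal, North.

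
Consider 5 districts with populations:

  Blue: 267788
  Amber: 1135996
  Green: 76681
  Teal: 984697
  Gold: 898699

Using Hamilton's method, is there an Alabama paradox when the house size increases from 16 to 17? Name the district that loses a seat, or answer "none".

none

At 16 seats: Blue 1, Amber 6, Green 0, Teal 5, Gold 4.
At 17 seats: Blue 1, Amber 6, Green 0, Teal 5, Gold 5.
No district's allocation decreased.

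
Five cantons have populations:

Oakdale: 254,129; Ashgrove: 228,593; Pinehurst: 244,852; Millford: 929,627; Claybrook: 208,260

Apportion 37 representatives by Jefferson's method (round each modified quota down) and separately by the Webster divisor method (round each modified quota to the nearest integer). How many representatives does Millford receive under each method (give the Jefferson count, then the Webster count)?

Jefferson: Oakdale 5, Ashgrove 4, Pinehurst 5, Millford 19, Claybrook 4.
Webster: Oakdale 5, Ashgrove 5, Pinehurst 5, Millford 18, Claybrook 4.
Millford gets 19 under Jefferson and 18 under Webster.

19 and 18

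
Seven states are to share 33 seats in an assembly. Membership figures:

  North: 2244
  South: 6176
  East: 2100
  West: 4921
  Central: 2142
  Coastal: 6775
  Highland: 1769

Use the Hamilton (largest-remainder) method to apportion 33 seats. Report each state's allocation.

The standard divisor is 26127/33 ≈ 791.727.
Standard quotas: North 2.8343, South 7.8007, East 2.6524, West 6.2155, Central 2.7055, Coastal 8.5572, Highland 2.2344.
Lower quotas: North 2, South 7, East 2, West 6, Central 2, Coastal 8, Highland 2 (sum 29, leaving 4 seats).
Remainders in descending order: North 0.8343, South 0.8007, Central 0.7055, East 0.6524, Coastal 0.5572, Highland 0.2344, West 0.2155.
Largest remainders: North, South, Central, East receive the extra seats.

North: 3, South: 8, East: 3, West: 6, Central: 3, Coastal: 8, Highland: 2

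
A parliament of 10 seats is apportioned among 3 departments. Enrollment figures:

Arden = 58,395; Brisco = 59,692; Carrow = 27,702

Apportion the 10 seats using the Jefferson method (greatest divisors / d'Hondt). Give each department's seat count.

Standard divisor 145789/10 ≈ 14578.9; standard quotas: Arden 4.005, Brisco 4.094, Carrow 1.900.
Rounding down gives 4, 4, 1 = 9 seats, so the divisor must be adjusted.
With modified divisor 12900: modified quotas Arden 4.527, Brisco 4.627, Carrow 2.147.
Rounding down: Arden 4, Brisco 4, Carrow 2 (total 10).

Arden=4; Brisco=4; Carrow=2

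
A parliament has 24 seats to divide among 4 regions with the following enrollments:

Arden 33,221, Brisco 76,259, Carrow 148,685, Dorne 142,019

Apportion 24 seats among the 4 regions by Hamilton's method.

The standard divisor is 400184/24 ≈ 16674.333.
Standard quotas: Arden 1.9923, Brisco 4.5734, Carrow 8.9170, Dorne 8.5172.
Lower quotas: Arden 1, Brisco 4, Carrow 8, Dorne 8 (sum 21, leaving 3 seats).
Remainders in descending order: Arden 0.9923, Carrow 0.9170, Brisco 0.5734, Dorne 0.5172.
The surplus seats go to Arden, Carrow, Brisco.

Arden 2, Brisco 5, Carrow 9, Dorne 8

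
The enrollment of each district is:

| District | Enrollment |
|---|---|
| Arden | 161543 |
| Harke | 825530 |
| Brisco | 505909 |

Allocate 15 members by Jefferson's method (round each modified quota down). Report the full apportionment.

Standard divisor 1492982/15 ≈ 99532.133; standard quotas: Arden 1.623, Harke 8.294, Brisco 5.083.
Rounding down gives 1, 8, 5 = 14 seats, so the divisor must be adjusted.
With modified divisor 88000: modified quotas Arden 1.836, Harke 9.381, Brisco 5.749.
Rounding down: Arden 1, Harke 9, Brisco 5 (total 15).

Arden=1, Harke=9, Brisco=5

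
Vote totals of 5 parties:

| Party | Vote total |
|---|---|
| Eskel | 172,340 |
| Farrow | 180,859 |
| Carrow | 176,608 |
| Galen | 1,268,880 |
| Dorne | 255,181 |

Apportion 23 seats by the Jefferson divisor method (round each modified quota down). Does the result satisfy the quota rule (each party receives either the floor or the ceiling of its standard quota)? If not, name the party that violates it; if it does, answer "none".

none

Standard quotas: Eskel 1.930, Farrow 2.025, Carrow 1.978, Galen 14.209, Dorne 2.858.
Jefferson allocation: Eskel 2, Farrow 2, Carrow 2, Galen 14, Dorne 3.
Every allocation lies between the lower and upper quota.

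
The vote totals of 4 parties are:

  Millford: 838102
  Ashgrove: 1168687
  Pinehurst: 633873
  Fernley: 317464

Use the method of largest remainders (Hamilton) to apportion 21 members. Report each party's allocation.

Millford 6, Ashgrove 8, Pinehurst 5, Fernley 2

Total 2958126; standard divisor 2958126/21 ≈ 140863.143.
Standard quotas: Millford 5.9498, Ashgrove 8.2966, Pinehurst 4.4999, Fernley 2.2537.
Lower quotas: Millford 5, Ashgrove 8, Pinehurst 4, Fernley 2 (sum 19, leaving 2 seats).
Remainders in descending order: Millford 0.9498, Pinehurst 0.4999, Ashgrove 0.2966, Fernley 0.2537.
The surplus seats go to Millford, Pinehurst.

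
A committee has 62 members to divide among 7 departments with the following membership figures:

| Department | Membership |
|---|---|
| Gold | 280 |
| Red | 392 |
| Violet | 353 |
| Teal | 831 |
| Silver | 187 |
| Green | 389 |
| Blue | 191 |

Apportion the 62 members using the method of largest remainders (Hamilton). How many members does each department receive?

Gold 7; Red 9; Violet 8; Teal 20; Silver 4; Green 9; Blue 5

Standard divisor: 2623 ÷ 62 ≈ 42.306.
Standard quotas: Gold 6.618, Red 9.266, Violet 8.344, Teal 19.642, Silver 4.420, Green 9.195, Blue 4.515.
Lower quotas: Gold 6, Red 9, Violet 8, Teal 19, Silver 4, Green 9, Blue 4 (sum 59, leaving 3 seats).
Remainders in descending order: Teal 0.642, Gold 0.618, Blue 0.515, Silver 0.420, Violet 0.344, Red 0.266, Green 0.195.
The surplus seats go to Teal, Gold, Blue.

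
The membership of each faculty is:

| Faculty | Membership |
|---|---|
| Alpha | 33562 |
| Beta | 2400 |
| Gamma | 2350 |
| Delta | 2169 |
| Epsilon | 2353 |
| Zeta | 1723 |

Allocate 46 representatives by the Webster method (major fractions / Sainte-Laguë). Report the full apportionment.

Alpha: 35, Beta: 3, Gamma: 2, Delta: 2, Epsilon: 2, Zeta: 2

Standard divisor 44557/46 ≈ 968.63; standard quotas: Alpha 34.649, Beta 2.478, Gamma 2.426, Delta 2.239, Epsilon 2.429, Zeta 1.779.
Rounding to the nearest integer gives 35, 2, 2, 2, 2, 2 = 45 seats, so the divisor must be adjusted.
With modified divisor 950: modified quotas Alpha 35.328, Beta 2.526, Gamma 2.474, Delta 2.283, Epsilon 2.477, Zeta 1.814.
Rounding to the nearest integer: Alpha 35, Beta 3, Gamma 2, Delta 2, Epsilon 2, Zeta 2 (total 46).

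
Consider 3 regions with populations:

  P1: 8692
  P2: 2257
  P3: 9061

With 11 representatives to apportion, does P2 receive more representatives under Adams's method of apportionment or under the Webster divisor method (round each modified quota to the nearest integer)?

Adams: P1 4, P2 2, P3 5.
Webster: P1 5, P2 1, P3 5.
P2 gets 2 under Adams and 1 under Webster.

Adams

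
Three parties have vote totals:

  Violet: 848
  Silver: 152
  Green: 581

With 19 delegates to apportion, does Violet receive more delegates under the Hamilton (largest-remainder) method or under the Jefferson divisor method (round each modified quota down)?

Hamilton: Violet 10, Silver 2, Green 7.
Jefferson: Violet 11, Silver 1, Green 7.
Violet gets 10 under Hamilton and 11 under Jefferson.

Jefferson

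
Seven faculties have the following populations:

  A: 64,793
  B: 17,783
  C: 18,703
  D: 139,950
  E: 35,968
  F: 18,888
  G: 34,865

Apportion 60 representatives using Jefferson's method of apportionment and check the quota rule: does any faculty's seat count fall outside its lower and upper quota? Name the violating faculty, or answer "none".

Standard quotas: A 11.747, B 3.224, C 3.391, D 25.372, E 6.521, F 3.424, G 6.321.
Jefferson allocation: A 12, B 3, C 3, D 27, E 6, F 3, G 6.
D has quota 25.372 (lower 25, upper 26) but receives 27 — outside the quota interval.

D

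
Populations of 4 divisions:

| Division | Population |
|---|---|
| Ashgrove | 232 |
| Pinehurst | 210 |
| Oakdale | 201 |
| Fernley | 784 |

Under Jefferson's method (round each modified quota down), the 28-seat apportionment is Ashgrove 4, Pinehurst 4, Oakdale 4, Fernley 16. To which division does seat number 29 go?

Ashgrove

Priority for the next seat is population ÷ (current seats + 1).
Priorities: Ashgrove 46.400, Pinehurst 42.000, Oakdale 40.200, Fernley 46.118.
Highest priority: Ashgrove.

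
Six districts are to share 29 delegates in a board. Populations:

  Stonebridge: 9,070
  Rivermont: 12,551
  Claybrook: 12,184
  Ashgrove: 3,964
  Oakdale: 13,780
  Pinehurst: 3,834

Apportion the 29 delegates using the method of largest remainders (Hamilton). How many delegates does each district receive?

Standard divisor: 55383 ÷ 29 ≈ 1909.759.
Standard quotas: Stonebridge 4.7493, Rivermont 6.5720, Claybrook 6.3799, Ashgrove 2.0757, Oakdale 7.2156, Pinehurst 2.0076.
Lower quotas: Stonebridge 4, Rivermont 6, Claybrook 6, Ashgrove 2, Oakdale 7, Pinehurst 2 (sum 27, leaving 2 seats).
Remainders in descending order: Stonebridge 0.7493, Rivermont 0.5720, Claybrook 0.3799, Oakdale 0.2156, Ashgrove 0.0757, Pinehurst 0.0076.
Largest remainders: Stonebridge, Rivermont receive the extra seats.

Stonebridge 5, Rivermont 7, Claybrook 6, Ashgrove 2, Oakdale 7, Pinehurst 2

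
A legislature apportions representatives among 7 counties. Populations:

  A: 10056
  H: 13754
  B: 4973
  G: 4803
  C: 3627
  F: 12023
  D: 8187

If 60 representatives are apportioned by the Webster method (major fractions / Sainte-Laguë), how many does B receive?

Standard divisor 57423/60 ≈ 957.05; standard quotas: A 10.507, H 14.371, B 5.196, G 5.019, C 3.790, F 12.563, D 8.554.
Rounding to the nearest integer gives 11, 14, 5, 5, 4, 13, 9 = 61 seats, so the divisor must be adjusted.
With modified divisor 960: modified quotas A 10.475, H 14.327, B 5.180, G 5.003, C 3.778, F 12.524, D 8.528.
Rounding to the nearest integer: A 10, H 14, B 5, G 5, C 4, F 13, D 9 (total 60).
B receives 5.

5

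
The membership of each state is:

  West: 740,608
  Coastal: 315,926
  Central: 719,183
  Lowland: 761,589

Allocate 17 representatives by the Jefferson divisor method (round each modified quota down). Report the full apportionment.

West=5; Coastal=2; Central=5; Lowland=5

Standard divisor 2537306/17 ≈ 149253.294; standard quotas: West 4.962, Coastal 2.117, Central 4.819, Lowland 5.103.
Rounding down gives 4, 2, 4, 5 = 15 seats, so the divisor must be adjusted.
With modified divisor 135400: modified quotas West 5.470, Coastal 2.333, Central 5.312, Lowland 5.625.
Rounding down: West 5, Coastal 2, Central 5, Lowland 5 (total 17).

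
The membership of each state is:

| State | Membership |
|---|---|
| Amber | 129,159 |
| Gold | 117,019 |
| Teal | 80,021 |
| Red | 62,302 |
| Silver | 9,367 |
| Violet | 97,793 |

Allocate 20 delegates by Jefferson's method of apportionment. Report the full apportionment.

Amber: 6; Gold: 5; Teal: 3; Red: 2; Silver: 0; Violet: 4

Standard divisor 495661/20 ≈ 24783.05; standard quotas: Amber 5.212, Gold 4.722, Teal 3.229, Red 2.514, Silver 0.378, Violet 3.946.
Rounding down gives 5, 4, 3, 2, 0, 3 = 17 seats, so the divisor must be adjusted.
With modified divisor 21100: modified quotas Amber 6.121, Gold 5.546, Teal 3.792, Red 2.953, Silver 0.444, Violet 4.635.
Rounding down: Amber 6, Gold 5, Teal 3, Red 2, Silver 0, Violet 4 (total 20).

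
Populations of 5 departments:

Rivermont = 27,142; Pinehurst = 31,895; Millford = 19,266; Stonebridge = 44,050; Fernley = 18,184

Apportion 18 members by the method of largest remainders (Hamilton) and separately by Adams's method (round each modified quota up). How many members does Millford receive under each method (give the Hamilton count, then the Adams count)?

2 and 3

Hamilton: Rivermont 4, Pinehurst 4, Millford 2, Stonebridge 6, Fernley 2.
Adams: Rivermont 3, Pinehurst 4, Millford 3, Stonebridge 5, Fernley 3.
Millford gets 2 under Hamilton and 3 under Adams.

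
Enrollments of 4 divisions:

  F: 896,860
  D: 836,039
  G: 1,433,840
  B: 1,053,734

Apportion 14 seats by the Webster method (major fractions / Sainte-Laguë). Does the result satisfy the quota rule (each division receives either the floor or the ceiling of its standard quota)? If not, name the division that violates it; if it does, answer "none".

Standard quotas: F 2.975, D 2.773, G 4.756, B 3.495.
Webster allocation: F 3, D 3, G 5, B 3.
Every allocation lies between the lower and upper quota.

none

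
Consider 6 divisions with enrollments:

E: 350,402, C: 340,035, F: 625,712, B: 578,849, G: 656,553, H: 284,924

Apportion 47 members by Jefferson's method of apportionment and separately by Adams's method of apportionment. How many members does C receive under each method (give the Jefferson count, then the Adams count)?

5 and 6

Jefferson: E 6, C 5, F 10, B 10, G 11, H 5.
Adams: E 6, C 6, F 10, B 9, G 11, H 5.
C gets 5 under Jefferson and 6 under Adams.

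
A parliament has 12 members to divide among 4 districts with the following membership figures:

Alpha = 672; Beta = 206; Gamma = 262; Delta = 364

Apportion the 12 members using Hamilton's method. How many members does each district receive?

Alpha 5; Beta 2; Gamma 2; Delta 3

Total 1504; standard divisor 1504/12 ≈ 125.333.
Standard quotas: Alpha 5.362, Beta 1.644, Gamma 2.090, Delta 2.904.
Lower quotas: Alpha 5, Beta 1, Gamma 2, Delta 2 (sum 10, leaving 2 seats).
Remainders in descending order: Delta 0.904, Beta 0.644, Alpha 0.362, Gamma 0.090.
The surplus seats go to Delta, Beta.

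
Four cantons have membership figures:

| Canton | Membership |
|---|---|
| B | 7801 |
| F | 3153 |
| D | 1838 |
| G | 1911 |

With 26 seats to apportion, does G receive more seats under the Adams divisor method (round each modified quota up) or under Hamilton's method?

Adams

Adams: B 13, F 6, D 3, G 4.
Hamilton: B 14, F 6, D 3, G 3.
G gets 4 under Adams and 3 under Hamilton.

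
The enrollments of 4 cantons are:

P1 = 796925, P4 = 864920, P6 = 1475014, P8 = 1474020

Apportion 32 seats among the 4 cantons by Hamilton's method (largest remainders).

P1 6, P4 6, P6 10, P8 10

The standard divisor is 4610879/32 ≈ 144089.969.
Standard quotas: P1 5.5307, P4 6.0026, P6 10.2368, P8 10.2299.
Lower quotas: P1 5, P4 6, P6 10, P8 10 (sum 31, leaving 1 seat).
Remainders in descending order: P1 0.5307, P6 0.2368, P8 0.2299, P4 0.0026.
The surplus seat goes to P1.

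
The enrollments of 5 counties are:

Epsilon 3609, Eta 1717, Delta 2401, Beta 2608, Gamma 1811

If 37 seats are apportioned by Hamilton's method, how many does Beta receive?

Standard divisor: 12146 ÷ 37 ≈ 328.27.
Standard quotas: Epsilon 10.994, Eta 5.230, Delta 7.314, Beta 7.945, Gamma 5.517.
Lower quotas: Epsilon 10, Eta 5, Delta 7, Beta 7, Gamma 5 (sum 34, leaving 3 seats).
Remainders in descending order: Epsilon 0.994, Beta 0.945, Gamma 0.517, Delta 0.314, Eta 0.230.
The surplus seats go to Epsilon, Beta, Gamma.
Beta receives 8.

8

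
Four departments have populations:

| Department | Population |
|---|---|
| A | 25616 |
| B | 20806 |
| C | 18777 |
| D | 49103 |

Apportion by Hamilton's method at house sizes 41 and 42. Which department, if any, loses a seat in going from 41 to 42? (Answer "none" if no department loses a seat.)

At 41 seats: A 9, B 7, C 7, D 18.
At 42 seats: A 9, B 8, C 7, D 18.
No department's allocation decreased.

none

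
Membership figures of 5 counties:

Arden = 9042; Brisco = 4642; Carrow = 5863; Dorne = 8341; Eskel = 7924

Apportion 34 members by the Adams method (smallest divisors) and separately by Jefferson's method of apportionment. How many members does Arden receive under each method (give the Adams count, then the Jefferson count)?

Adams: Arden 8, Brisco 5, Carrow 6, Dorne 8, Eskel 7.
Jefferson: Arden 9, Brisco 4, Carrow 5, Dorne 8, Eskel 8.
Arden gets 8 under Adams and 9 under Jefferson.

8 and 9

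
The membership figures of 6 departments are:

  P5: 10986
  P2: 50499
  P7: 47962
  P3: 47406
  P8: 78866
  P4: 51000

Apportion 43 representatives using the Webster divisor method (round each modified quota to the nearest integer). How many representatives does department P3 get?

7

Standard divisor 286719/43 ≈ 6667.884; standard quotas: P5 1.648, P2 7.573, P7 7.193, P3 7.110, P8 11.828, P4 7.649.
Rounding to the nearest integer gives 2, 8, 7, 7, 12, 8 = 44 seats, so the divisor must be adjusted.
With modified divisor 6770: modified quotas P5 1.623, P2 7.459, P7 7.084, P3 7.002, P8 11.649, P4 7.533.
Rounding to the nearest integer: P5 2, P2 7, P7 7, P3 7, P8 12, P4 8 (total 43).
P3 receives 7.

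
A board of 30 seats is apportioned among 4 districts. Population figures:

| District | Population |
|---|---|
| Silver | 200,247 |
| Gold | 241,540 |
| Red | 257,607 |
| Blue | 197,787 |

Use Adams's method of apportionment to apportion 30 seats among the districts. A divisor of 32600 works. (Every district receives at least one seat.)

With modified divisor 32600: modified quotas Silver 6.143, Gold 7.409, Red 7.902, Blue 6.067.
Rounding up: Silver 7, Gold 8, Red 8, Blue 7 (total 30).

Silver=7, Gold=8, Red=8, Blue=7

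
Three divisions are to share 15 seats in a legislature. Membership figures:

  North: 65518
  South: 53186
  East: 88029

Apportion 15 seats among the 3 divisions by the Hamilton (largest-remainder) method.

North 5, South 4, East 6

The standard divisor is 206733/15 ≈ 13782.2.
Standard quotas: North 4.7538, South 3.8590, East 6.3872.
Lower quotas: North 4, South 3, East 6 (sum 13, leaving 2 seats).
Remainders in descending order: South 0.8590, North 0.7538, East 0.3872.
The surplus seats go to South, North.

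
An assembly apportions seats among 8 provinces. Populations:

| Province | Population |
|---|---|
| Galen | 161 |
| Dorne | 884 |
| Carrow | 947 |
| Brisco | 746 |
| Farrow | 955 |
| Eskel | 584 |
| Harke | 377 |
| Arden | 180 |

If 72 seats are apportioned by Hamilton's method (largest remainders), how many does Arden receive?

The standard divisor is 4834/72 ≈ 67.139.
Standard quotas: Galen 2.398, Dorne 13.167, Carrow 14.105, Brisco 11.111, Farrow 14.224, Eskel 8.698, Harke 5.615, Arden 2.681.
Lower quotas: Galen 2, Dorne 13, Carrow 14, Brisco 11, Farrow 14, Eskel 8, Harke 5, Arden 2 (sum 69, leaving 3 seats).
Remainders in descending order: Eskel 0.698, Arden 0.681, Harke 0.615, Galen 0.398, Farrow 0.224, Dorne 0.167, Brisco 0.111, Carrow 0.105.
The surplus seats go to Eskel, Arden, Harke.
Arden receives 3.

3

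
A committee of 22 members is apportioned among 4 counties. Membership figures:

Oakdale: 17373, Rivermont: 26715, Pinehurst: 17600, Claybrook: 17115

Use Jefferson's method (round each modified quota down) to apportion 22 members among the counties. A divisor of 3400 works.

With modified divisor 3400: modified quotas Oakdale 5.110, Rivermont 7.857, Pinehurst 5.176, Claybrook 5.034.
Rounding down: Oakdale 5, Rivermont 7, Pinehurst 5, Claybrook 5 (total 22).

Oakdale 5, Rivermont 7, Pinehurst 5, Claybrook 5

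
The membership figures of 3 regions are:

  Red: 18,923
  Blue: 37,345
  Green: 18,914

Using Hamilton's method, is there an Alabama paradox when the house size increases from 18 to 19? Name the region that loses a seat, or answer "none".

At 18 seats: Red 5, Blue 9, Green 4.
At 19 seats: Red 5, Blue 9, Green 5.
No region's allocation decreased.

none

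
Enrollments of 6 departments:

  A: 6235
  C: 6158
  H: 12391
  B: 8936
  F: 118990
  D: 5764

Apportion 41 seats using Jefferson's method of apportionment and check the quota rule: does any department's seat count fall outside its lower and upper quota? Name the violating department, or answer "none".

Standard quotas: A 1.613, C 1.593, H 3.206, B 2.312, F 30.785, D 1.491.
Jefferson allocation: A 1, C 1, H 3, B 2, F 33, D 1.
F has quota 30.785 (lower 30, upper 31) but receives 33 — outside the quota interval.

F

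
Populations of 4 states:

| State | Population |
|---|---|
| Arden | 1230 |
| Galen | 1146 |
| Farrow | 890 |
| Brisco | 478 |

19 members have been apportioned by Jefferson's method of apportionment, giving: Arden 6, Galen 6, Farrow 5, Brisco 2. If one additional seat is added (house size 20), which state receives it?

Arden

Priority for the next seat is population ÷ (current seats + 1).
Priorities: Arden 175.714, Galen 163.714, Farrow 148.333, Brisco 159.333.
Highest priority: Arden.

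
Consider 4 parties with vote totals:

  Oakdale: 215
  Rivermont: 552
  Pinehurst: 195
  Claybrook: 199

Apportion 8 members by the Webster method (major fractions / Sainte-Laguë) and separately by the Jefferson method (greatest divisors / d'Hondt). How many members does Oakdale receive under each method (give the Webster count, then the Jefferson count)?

2 and 1

Webster: Oakdale 2, Rivermont 4, Pinehurst 1, Claybrook 1.
Jefferson: Oakdale 1, Rivermont 5, Pinehurst 1, Claybrook 1.
Oakdale gets 2 under Webster and 1 under Jefferson.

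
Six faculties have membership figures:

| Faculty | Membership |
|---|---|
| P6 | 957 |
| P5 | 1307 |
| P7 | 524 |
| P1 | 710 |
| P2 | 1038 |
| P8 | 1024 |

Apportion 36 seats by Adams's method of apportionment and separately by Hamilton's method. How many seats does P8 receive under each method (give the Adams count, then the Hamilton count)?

6 and 7

Adams: P6 6, P5 8, P7 4, P1 5, P2 7, P8 6.
Hamilton: P6 6, P5 8, P7 3, P1 5, P2 7, P8 7.
P8 gets 6 under Adams and 7 under Hamilton.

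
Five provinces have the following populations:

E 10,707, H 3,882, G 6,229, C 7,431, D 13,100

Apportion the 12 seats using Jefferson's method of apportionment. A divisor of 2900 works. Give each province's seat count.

With modified divisor 2900: modified quotas E 3.692, H 1.339, G 2.148, C 2.562, D 4.517.
Rounding down: E 3, H 1, G 2, C 2, D 4 (total 12).

E: 3, H: 1, G: 2, C: 2, D: 4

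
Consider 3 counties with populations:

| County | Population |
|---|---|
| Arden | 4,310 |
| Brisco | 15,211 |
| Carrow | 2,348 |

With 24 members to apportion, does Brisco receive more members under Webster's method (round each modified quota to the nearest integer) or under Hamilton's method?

Webster: Arden 5, Brisco 16, Carrow 3.
Hamilton: Arden 5, Brisco 17, Carrow 2.
Brisco gets 16 under Webster and 17 under Hamilton.

Hamilton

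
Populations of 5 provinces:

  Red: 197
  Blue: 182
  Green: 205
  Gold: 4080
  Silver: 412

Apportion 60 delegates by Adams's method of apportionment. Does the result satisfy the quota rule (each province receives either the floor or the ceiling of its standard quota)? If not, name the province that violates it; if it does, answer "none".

Gold

Standard quotas: Red 2.329, Blue 2.151, Green 2.423, Gold 48.227, Silver 4.870.
Adams allocation: Red 3, Blue 3, Green 3, Gold 46, Silver 5.
Gold has quota 48.227 (lower 48, upper 49) but receives 46 — outside the quota interval.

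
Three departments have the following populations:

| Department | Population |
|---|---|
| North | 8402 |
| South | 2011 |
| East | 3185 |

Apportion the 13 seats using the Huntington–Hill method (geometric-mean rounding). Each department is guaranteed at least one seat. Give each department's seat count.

North 8, South 2, East 3

With divisor 1056: modified quotas North 7.956, South 1.904, East 3.016.
Geometric-mean thresholds: North √(7·8)=7.483, South √(1·2)=1.414, East √(3·4)=3.464.
Each quota rounded against its threshold gives North 8, South 2, East 3 (total 13).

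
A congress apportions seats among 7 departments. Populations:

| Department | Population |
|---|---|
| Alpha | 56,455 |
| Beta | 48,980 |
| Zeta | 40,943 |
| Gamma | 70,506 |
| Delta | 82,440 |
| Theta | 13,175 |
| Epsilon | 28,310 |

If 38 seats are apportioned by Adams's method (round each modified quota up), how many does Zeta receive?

Standard divisor 340809/38 ≈ 8968.658; standard quotas: Alpha 6.295, Beta 5.461, Zeta 4.565, Gamma 7.861, Delta 9.192, Theta 1.469, Epsilon 3.157.
Rounding up gives 7, 6, 5, 8, 10, 2, 4 = 42 seats, so the divisor must be adjusted.
With modified divisor 9900: modified quotas Alpha 5.703, Beta 4.947, Zeta 4.136, Gamma 7.122, Delta 8.327, Theta 1.331, Epsilon 2.860.
Rounding up: Alpha 6, Beta 5, Zeta 5, Gamma 8, Delta 9, Theta 2, Epsilon 3 (total 38).
Zeta receives 5.

5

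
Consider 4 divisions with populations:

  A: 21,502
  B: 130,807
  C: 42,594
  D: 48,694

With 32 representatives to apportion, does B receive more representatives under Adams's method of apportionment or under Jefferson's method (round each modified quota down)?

Adams: A 3, B 17, C 6, D 6.
Jefferson: A 3, B 18, C 5, D 6.
B gets 17 under Adams and 18 under Jefferson.

Jefferson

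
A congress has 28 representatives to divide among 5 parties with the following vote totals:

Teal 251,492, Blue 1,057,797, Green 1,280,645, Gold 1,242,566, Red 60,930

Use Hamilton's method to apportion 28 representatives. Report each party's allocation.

Teal 2, Blue 8, Green 9, Gold 9, Red 0

Standard divisor: 3893430 ÷ 28 ≈ 139051.071.
Standard quotas: Teal 1.8086, Blue 7.6073, Green 9.2099, Gold 8.9360, Red 0.4382.
Lower quotas: Teal 1, Blue 7, Green 9, Gold 8, Red 0 (sum 25, leaving 3 seats).
Remainders in descending order: Gold 0.9360, Teal 0.8086, Blue 0.6073, Red 0.4382, Green 0.2099.
The surplus seats go to Gold, Teal, Blue.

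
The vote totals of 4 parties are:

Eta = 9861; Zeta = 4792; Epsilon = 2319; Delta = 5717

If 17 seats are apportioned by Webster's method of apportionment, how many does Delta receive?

4

Standard divisor 22689/17 ≈ 1334.647; standard quotas: Eta 7.388, Zeta 3.590, Epsilon 1.738, Delta 4.284.
Rounding to the nearest integer gives Eta 7, Zeta 4, Epsilon 2, Delta 4 — total 17, matching the house size, so no adjustment is needed.
Delta receives 4.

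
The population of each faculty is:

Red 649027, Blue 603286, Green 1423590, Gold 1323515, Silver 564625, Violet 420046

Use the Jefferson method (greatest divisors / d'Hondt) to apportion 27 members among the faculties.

Standard divisor 4984089/27 ≈ 184595.889; standard quotas: Red 3.516, Blue 3.268, Green 7.712, Gold 7.170, Silver 3.059, Violet 2.275.
Rounding down gives 3, 3, 7, 7, 3, 2 = 25 seats, so the divisor must be adjusted.
With modified divisor 163800: modified quotas Red 3.962, Blue 3.683, Green 8.691, Gold 8.080, Silver 3.447, Violet 2.564.
Rounding down: Red 3, Blue 3, Green 8, Gold 8, Silver 3, Violet 2 (total 27).

Red: 3, Blue: 3, Green: 8, Gold: 8, Silver: 3, Violet: 2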